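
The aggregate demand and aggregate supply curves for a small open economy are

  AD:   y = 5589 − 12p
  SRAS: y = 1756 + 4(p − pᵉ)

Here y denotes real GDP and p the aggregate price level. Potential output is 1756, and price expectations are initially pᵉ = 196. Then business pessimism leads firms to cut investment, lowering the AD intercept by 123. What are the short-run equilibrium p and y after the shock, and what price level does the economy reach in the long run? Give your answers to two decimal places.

Short run: p = 280.88, y = 2095.50. Long run: p = 309.17.

AD shifts left: new AD is y = 5466 − 12p. With pᵉ = 196, SRAS is y = 972 + 4p.
Short run: 5466 − 12p = 972 + 4p gives 4494 = 16p, so p = 280.88 and y = 5466 − 12p = 2095.50.
y = 2095.50 is above potential 1756; expectations adjust and SRAS shifts left until y = 1756.
Long run: on the new AD curve, 1756 = 5466 − 12p gives p = 309.17.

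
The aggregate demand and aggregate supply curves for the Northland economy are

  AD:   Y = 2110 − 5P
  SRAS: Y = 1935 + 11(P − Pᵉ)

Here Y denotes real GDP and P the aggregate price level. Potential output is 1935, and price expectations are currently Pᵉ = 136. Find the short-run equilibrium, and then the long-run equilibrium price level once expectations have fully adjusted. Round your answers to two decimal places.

Short run: with Pᵉ = 136, SRAS is Y = 439 + 11P. Setting AD = SRAS gives 1671 = 16P, so P = 104.44 and Y = 2110 − 5P = 1587.81.
Output 1587.81 is below potential 1935, so over time expected prices fall and SRAS shifts right until Y returns to 1935.
Long run: Y = 1935 on the AD curve gives 1935 = 2110 − 5P, so P = 35.00.

Short run: P = 104.44, Y = 1587.81. Long run: P = 35.00.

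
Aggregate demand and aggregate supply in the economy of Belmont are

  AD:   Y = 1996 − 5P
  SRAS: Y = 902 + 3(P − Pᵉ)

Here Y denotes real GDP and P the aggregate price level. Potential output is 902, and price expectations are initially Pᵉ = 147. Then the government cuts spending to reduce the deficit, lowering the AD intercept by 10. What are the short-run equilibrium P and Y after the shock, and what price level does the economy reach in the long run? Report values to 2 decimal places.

AD shifts left: new AD is Y = 1986 − 5P. With Pᵉ = 147, SRAS is Y = 461 + 3P.
Short run: 1986 − 5P = 461 + 3P gives 1525 = 8P, so P = 190.63 and Y = 1986 − 5P = 1032.88.
Y = 1032.88 is above potential 902; expectations adjust and SRAS shifts left until Y = 902.
Long run: on the new AD curve, 902 = 1986 − 5P gives P = 216.80.

Short run: P = 190.63, Y = 1032.88. Long run: P = 216.80.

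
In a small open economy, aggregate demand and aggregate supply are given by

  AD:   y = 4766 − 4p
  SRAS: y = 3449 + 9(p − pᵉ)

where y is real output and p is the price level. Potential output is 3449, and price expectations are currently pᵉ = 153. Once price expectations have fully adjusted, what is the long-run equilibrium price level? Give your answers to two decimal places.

Short run: with pᵉ = 153, SRAS is y = 2072 + 9p. Setting AD = SRAS gives 2694 = 13p, so p = 207.23 and y = 4766 − 4p = 3937.08.
Output 3937.08 is above potential 3449, so over time expected prices rise and SRAS shifts left until y returns to 3449.
Long run: y = 3449 on the AD curve gives 3449 = 4766 − 4p, so p = 329.25.

Long-run p = 329.25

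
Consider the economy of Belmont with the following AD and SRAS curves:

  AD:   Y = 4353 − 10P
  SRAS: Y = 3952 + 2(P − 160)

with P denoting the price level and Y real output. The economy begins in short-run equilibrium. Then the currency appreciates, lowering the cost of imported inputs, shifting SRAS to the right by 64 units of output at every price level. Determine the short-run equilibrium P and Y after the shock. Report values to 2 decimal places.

This is a positive supply shock: SRAS shifts right.
New SRAS: Y = 3696 + 2P.
Set AD = SRAS: 4353 − 10P = 3696 + 2P, so 657 = 12P and P = 54.75.
Substituting into AD, Y = 3805.50.

P = 54.75, Y = 3805.50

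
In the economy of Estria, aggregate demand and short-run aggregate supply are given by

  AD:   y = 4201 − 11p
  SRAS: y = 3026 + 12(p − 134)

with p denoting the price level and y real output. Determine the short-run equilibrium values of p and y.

Write SRAS as y = 3026 + 12p − 1608 = 1418 + 12p.
Set AD = SRAS: 4201 − 11p = 1418 + 12p, so 2783 = 23p and p = 121.
Then y = 4201 − 11·121 = 2870.

p = 121, y = 2870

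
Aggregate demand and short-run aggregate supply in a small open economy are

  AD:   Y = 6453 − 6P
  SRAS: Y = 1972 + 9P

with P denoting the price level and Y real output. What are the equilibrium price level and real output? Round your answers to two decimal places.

P = 298.73, Y = 4660.60

Set AD = SRAS: 6453 − 6P = 1972 + 9P, so 4481 = 15P and P = 298.73.
Substituting into AD, Y = 6453 − 6P = 4660.60.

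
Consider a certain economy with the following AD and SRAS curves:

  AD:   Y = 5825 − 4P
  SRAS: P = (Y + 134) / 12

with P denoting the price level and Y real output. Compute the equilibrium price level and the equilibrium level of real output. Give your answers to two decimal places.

P = 372.44, Y = 4335.25

Rearrange SRAS to Y = 12P − 134.
Set AD = SRAS: 5825 − 4P = 12P − 134, so 5959 = 16P and P = 372.44.
Substituting into AD, Y = 5825 − 4P = 4335.25.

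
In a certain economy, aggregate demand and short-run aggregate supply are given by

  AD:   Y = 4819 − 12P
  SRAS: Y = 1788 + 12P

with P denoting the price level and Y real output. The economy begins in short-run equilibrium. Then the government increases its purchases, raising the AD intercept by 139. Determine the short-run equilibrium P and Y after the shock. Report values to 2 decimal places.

This is a positive demand shock: AD shifts right.
New AD: Y = 4958 − 12P.
Set AD = SRAS: 4958 − 12P = 1788 + 12P, so 3170 = 24P and P = 132.08.
Substituting into AD, Y = 3373.00.

P = 132.08, Y = 3373.00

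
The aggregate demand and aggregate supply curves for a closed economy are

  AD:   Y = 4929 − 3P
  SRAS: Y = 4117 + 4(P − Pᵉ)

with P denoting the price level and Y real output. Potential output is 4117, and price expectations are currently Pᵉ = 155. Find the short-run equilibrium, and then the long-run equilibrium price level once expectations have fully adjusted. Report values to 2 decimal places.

Short run: with Pᵉ = 155, SRAS is Y = 3497 + 4P. Setting AD = SRAS gives 1432 = 7P, so P = 204.57 and Y = 4929 − 3P = 4315.29.
Output 4315.29 is above potential 4117, so over time expected prices rise and SRAS shifts left until Y returns to 4117.
Long run: Y = 4117 on the AD curve gives 4117 = 4929 − 3P, so P = 270.67.

Short run: P = 204.57, Y = 4315.29. Long run: P = 270.67.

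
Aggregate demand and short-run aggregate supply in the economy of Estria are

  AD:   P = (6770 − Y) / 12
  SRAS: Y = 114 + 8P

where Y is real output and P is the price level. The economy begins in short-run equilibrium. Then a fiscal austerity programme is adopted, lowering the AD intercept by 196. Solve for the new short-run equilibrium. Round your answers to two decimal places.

P = 323.00, Y = 2698.00

This is a negative demand shock: AD shifts left.
New AD: Y = 6574 − 12P.
Set AD = SRAS: 6574 − 12P = 114 + 8P, so 6460 = 20P and P = 323.00.
Substituting into AD, Y = 2698.00.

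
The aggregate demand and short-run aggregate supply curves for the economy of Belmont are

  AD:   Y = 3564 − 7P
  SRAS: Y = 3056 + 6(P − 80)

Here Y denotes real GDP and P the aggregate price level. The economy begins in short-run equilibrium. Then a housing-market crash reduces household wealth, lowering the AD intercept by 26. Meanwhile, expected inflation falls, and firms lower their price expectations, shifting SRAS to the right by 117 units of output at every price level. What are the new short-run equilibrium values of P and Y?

After both shocks: AD is Y = 3538 − 7P and SRAS is Y = 2693 + 6P.
Setting them equal: 845 = 13P, so P = 65.
Y = 3538 − 7·65 = 3083.

P = 65, Y = 3083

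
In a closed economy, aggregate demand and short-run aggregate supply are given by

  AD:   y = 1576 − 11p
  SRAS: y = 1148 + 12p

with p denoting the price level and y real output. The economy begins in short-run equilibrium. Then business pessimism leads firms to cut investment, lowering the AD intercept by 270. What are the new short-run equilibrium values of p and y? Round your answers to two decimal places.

This is a negative demand shock: AD shifts left.
New AD: y = 1306 − 11p.
Set AD = SRAS: 1306 − 11p = 1148 + 12p, so 158 = 23p and p = 6.87.
Substituting into AD, y = 1230.43.

p = 6.87, y = 1230.43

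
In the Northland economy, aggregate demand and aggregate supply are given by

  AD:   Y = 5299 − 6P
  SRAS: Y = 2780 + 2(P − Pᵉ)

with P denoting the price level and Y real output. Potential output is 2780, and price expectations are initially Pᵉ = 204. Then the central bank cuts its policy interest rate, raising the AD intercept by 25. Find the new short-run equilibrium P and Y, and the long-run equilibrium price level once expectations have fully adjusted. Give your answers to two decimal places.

Short run: P = 369.00, Y = 3110.00. Long run: P = 424.00.

AD shifts right: new AD is Y = 5324 − 6P. With Pᵉ = 204, SRAS is Y = 2372 + 2P.
Short run: 5324 − 6P = 2372 + 2P gives 2952 = 8P, so P = 369.00 and Y = 5324 − 6P = 3110.00.
Y = 3110.00 is above potential 2780; expectations adjust and SRAS shifts left until Y = 2780.
Long run: on the new AD curve, 2780 = 5324 − 6P gives P = 424.00.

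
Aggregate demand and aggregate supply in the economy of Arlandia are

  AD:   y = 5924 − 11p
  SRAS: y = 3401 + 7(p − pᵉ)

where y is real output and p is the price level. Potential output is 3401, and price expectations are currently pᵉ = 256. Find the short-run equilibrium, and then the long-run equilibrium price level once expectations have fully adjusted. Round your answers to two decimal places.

Short run: p = 239.72, y = 3287.06. Long run: p = 229.36.

Short run: with pᵉ = 256, SRAS is y = 1609 + 7p. Setting AD = SRAS gives 4315 = 18p, so p = 239.72 and y = 5924 − 11p = 3287.06.
Output 3287.06 is below potential 3401, so over time expected prices fall and SRAS shifts right until y returns to 3401.
Long run: y = 3401 on the AD curve gives 3401 = 5924 − 11p, so p = 229.36.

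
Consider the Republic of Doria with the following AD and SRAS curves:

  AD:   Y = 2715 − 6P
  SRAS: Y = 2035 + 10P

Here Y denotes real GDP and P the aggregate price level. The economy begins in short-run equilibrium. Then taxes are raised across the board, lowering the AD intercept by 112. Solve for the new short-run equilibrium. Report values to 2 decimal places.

P = 35.50, Y = 2390.00

This is a negative demand shock: AD shifts left.
New AD: Y = 2603 − 6P.
Set AD = SRAS: 2603 − 6P = 2035 + 10P, so 568 = 16P and P = 35.50.
Substituting into AD, Y = 2390.00.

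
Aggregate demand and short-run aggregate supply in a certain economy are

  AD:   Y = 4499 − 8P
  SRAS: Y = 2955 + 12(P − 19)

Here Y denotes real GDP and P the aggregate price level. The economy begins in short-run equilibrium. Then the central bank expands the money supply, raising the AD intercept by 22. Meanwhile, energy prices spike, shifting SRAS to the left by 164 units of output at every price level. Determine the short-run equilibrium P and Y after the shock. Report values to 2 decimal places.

After both shocks: AD is Y = 4521 − 8P and SRAS is Y = 2563 + 12P.
Setting them equal: 1958 = 20P, so P = 97.90.
Substituting into AD, Y = 3737.80.

P = 97.90, Y = 3737.80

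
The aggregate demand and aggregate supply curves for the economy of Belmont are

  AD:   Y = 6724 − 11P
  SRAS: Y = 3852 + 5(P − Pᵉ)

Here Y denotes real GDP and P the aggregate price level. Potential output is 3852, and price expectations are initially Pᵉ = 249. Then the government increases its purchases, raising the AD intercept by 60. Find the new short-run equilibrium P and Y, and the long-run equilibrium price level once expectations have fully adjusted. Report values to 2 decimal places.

Short run: P = 261.06, Y = 3912.31. Long run: P = 266.55.

AD shifts right: new AD is Y = 6784 − 11P. With Pᵉ = 249, SRAS is Y = 2607 + 5P.
Short run: 6784 − 11P = 2607 + 5P gives 4177 = 16P, so P = 261.06 and Y = 6784 − 11P = 3912.31.
Y = 3912.31 is above potential 3852; expectations adjust and SRAS shifts left until Y = 3852.
Long run: on the new AD curve, 3852 = 6784 − 11P gives P = 266.55.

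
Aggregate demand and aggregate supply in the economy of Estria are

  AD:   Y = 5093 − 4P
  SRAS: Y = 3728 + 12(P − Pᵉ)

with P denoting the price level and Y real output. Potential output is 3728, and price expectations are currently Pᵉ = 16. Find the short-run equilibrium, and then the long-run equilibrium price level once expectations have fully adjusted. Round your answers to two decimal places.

Short run: P = 97.31, Y = 4703.75. Long run: P = 341.25.

Short run: with Pᵉ = 16, SRAS is Y = 3536 + 12P. Setting AD = SRAS gives 1557 = 16P, so P = 97.31 and Y = 5093 − 4P = 4703.75.
Output 4703.75 is above potential 3728, so over time expected prices rise and SRAS shifts left until Y returns to 3728.
Long run: Y = 3728 on the AD curve gives 3728 = 5093 − 4P, so P = 341.25.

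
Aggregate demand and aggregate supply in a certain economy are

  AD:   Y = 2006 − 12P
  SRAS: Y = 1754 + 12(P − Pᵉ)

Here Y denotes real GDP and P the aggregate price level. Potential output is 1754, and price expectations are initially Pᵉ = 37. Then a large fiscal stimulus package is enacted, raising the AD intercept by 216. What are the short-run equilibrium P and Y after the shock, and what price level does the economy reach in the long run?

AD shifts right: new AD is Y = 2222 − 12P. With Pᵉ = 37, SRAS is Y = 1310 + 12P.
Short run: 2222 − 12P = 1310 + 12P gives 912 = 24P, so P = 38 and Y = 2222 − 12·38 = 1766.
Y = 1766 is above potential 1754; expectations adjust and SRAS shifts left until Y = 1754.
Long run: on the new AD curve, 1754 = 2222 − 12P gives P = 39.

Short run: P = 38, Y = 1766. Long run: P = 39.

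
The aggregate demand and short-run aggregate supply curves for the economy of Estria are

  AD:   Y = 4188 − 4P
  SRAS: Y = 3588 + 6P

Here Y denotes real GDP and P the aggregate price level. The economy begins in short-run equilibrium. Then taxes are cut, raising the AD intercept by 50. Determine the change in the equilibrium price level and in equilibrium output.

This is a positive demand shock: AD shifts right.
New AD: Y = 4238 − 4P.
Set AD = SRAS: 4238 − 4P = 3588 + 6P, so 650 = 10P and P = 65.
Y = 4238 − 4·65 = 3978.
Initially P = 60, Y = 3948, so ΔP = +5 and ΔY = +30.

ΔP = +5, ΔY = +30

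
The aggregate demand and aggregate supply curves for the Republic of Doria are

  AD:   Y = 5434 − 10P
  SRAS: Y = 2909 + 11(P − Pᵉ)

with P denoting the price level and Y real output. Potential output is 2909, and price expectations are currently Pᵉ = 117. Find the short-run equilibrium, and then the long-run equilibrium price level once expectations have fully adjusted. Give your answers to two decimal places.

Short run: P = 181.52, Y = 3618.76. Long run: P = 252.50.

Short run: with Pᵉ = 117, SRAS is Y = 1622 + 11P. Setting AD = SRAS gives 3812 = 21P, so P = 181.52 and Y = 5434 − 10P = 3618.76.
Output 3618.76 is above potential 2909, so over time expected prices rise and SRAS shifts left until Y returns to 2909.
Long run: Y = 2909 on the AD curve gives 2909 = 5434 − 10P, so P = 252.50.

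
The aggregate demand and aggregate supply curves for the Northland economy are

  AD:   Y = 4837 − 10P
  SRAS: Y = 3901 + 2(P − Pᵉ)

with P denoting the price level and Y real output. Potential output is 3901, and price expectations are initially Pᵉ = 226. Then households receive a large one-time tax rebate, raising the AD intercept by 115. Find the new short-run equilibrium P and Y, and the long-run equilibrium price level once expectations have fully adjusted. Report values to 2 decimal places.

AD shifts right: new AD is Y = 4952 − 10P. With Pᵉ = 226, SRAS is Y = 3449 + 2P.
Short run: 4952 − 10P = 3449 + 2P gives 1503 = 12P, so P = 125.25 and Y = 4952 − 10P = 3699.50.
Y = 3699.50 is below potential 3901; expectations adjust and SRAS shifts right until Y = 3901.
Long run: on the new AD curve, 3901 = 4952 − 10P gives P = 105.10.

Short run: P = 125.25, Y = 3699.50. Long run: P = 105.10.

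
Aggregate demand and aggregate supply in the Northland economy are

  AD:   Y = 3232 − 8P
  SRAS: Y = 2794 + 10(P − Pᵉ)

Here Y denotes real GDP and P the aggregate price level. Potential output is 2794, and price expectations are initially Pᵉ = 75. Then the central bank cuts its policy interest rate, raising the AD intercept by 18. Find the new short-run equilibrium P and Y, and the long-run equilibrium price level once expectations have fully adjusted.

AD shifts right: new AD is Y = 3250 − 8P. With Pᵉ = 75, SRAS is Y = 2044 + 10P.
Short run: 3250 − 8P = 2044 + 10P gives 1206 = 18P, so P = 67 and Y = 3250 − 8·67 = 2714.
Y = 2714 is below potential 2794; expectations adjust and SRAS shifts right until Y = 2794.
Long run: on the new AD curve, 2794 = 3250 − 8P gives P = 57.

Short run: P = 67, Y = 2714. Long run: P = 57.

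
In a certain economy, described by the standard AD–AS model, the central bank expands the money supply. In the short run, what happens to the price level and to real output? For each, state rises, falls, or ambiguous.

This is a positive demand shock: AD shifts right.
Moving along the upward-sloping SRAS curve, P rises and Y rises.

Price level: rises; output: rises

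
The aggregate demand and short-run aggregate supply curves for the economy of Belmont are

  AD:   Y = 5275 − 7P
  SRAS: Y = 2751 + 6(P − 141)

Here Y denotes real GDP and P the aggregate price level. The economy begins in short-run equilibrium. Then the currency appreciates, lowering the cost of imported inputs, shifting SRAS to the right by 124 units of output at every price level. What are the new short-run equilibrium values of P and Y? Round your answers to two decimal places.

P = 249.69, Y = 3527.15

This is a positive supply shock: SRAS shifts right.
New SRAS: Y = 2029 + 6P.
Set AD = SRAS: 5275 − 7P = 2029 + 6P, so 3246 = 13P and P = 249.69.
Substituting into AD, Y = 3527.15.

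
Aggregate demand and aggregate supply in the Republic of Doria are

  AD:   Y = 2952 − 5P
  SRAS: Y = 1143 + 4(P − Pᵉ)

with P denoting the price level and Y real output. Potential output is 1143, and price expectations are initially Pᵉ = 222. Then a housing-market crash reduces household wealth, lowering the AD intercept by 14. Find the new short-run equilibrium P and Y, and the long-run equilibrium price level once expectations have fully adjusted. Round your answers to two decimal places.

AD shifts left: new AD is Y = 2938 − 5P. With Pᵉ = 222, SRAS is Y = 255 + 4P.
Short run: 2938 − 5P = 255 + 4P gives 2683 = 9P, so P = 298.11 and Y = 2938 − 5P = 1447.44.
Y = 1447.44 is above potential 1143; expectations adjust and SRAS shifts left until Y = 1143.
Long run: on the new AD curve, 1143 = 2938 − 5P gives P = 359.00.

Short run: P = 298.11, Y = 1447.44. Long run: P = 359.00.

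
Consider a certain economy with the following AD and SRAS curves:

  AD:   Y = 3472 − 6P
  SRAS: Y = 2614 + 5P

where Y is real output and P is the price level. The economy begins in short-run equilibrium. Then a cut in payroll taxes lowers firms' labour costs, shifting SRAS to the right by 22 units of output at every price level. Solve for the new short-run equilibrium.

P = 76, Y = 3016

This is a positive supply shock: SRAS shifts right.
New SRAS: Y = 2636 + 5P.
Set AD = SRAS: 3472 − 6P = 2636 + 5P, so 836 = 11P and P = 76.
Y = 3472 − 6·76 = 3016.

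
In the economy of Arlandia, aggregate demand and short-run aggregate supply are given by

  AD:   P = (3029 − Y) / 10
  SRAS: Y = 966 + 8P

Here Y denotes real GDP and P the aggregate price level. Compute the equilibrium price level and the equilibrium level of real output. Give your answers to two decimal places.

Rearrange AD to Y = 3029 − 10P.
Set AD = SRAS: 3029 − 10P = 966 + 8P, so 2063 = 18P and P = 114.61.
Substituting into AD, Y = 3029 − 10P = 1882.89.

P = 114.61, Y = 1882.89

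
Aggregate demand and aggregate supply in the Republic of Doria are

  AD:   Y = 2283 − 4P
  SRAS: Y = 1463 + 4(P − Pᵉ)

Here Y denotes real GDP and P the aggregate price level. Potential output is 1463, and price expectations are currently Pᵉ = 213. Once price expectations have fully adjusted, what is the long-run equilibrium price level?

Short run: with Pᵉ = 213, SRAS is Y = 611 + 4P. Setting AD = SRAS gives 1672 = 8P, so P = 209 and Y = 2283 − 4·209 = 1447.
Output 1447 is below potential 1463, so over time expected prices fall and SRAS shifts right until Y returns to 1463.
Long run: Y = 1463 on the AD curve gives 1463 = 2283 − 4P, so P = 205.

Long-run P = 205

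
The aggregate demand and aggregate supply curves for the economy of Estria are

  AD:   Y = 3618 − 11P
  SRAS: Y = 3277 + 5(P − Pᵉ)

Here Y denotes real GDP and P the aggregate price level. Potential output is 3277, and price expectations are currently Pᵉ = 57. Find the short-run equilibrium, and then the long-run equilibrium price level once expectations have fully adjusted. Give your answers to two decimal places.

Short run: with Pᵉ = 57, SRAS is Y = 2992 + 5P. Setting AD = SRAS gives 626 = 16P, so P = 39.13 and Y = 3618 − 11P = 3187.63.
Output 3187.63 is below potential 3277, so over time expected prices fall and SRAS shifts right until Y returns to 3277.
Long run: Y = 3277 on the AD curve gives 3277 = 3618 − 11P, so P = 31.00.

Short run: P = 39.13, Y = 3187.63. Long run: P = 31.00.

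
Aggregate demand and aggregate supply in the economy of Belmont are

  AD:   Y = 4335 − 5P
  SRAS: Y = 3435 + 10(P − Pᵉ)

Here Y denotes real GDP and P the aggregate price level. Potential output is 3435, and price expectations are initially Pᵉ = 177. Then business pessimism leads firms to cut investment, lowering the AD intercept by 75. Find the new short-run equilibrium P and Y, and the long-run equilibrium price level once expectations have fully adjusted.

AD shifts left: new AD is Y = 4260 − 5P. With Pᵉ = 177, SRAS is Y = 1665 + 10P.
Short run: 4260 − 5P = 1665 + 10P gives 2595 = 15P, so P = 173 and Y = 4260 − 5·173 = 3395.
Y = 3395 is below potential 3435; expectations adjust and SRAS shifts right until Y = 3435.
Long run: on the new AD curve, 3435 = 4260 − 5P gives P = 165.

Short run: P = 173, Y = 3395. Long run: P = 165.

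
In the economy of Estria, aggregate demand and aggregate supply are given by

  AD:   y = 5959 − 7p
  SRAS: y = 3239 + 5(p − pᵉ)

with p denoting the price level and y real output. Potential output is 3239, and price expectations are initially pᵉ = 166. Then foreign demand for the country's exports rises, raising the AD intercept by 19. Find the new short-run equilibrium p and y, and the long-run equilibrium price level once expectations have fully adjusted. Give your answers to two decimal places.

Short run: p = 297.42, y = 3896.08. Long run: p = 391.29.

AD shifts right: new AD is y = 5978 − 7p. With pᵉ = 166, SRAS is y = 2409 + 5p.
Short run: 5978 − 7p = 2409 + 5p gives 3569 = 12p, so p = 297.42 and y = 5978 − 7p = 3896.08.
y = 3896.08 is above potential 3239; expectations adjust and SRAS shifts left until y = 3239.
Long run: on the new AD curve, 3239 = 5978 − 7p gives p = 391.29.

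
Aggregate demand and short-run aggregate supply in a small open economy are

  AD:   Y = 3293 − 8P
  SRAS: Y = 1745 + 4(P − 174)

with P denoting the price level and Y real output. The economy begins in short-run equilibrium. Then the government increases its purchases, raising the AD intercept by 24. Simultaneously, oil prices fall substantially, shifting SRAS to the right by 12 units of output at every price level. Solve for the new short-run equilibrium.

After both shocks: AD is Y = 3317 − 8P and SRAS is Y = 1061 + 4P.
Setting them equal: 2256 = 12P, so P = 188.
Y = 3317 − 8·188 = 1813.

P = 188, Y = 1813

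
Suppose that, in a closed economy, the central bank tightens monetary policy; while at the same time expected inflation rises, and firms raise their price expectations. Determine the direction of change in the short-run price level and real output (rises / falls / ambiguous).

The first event is a negative demand shock: AD shifts left, which by itself pushes P down and Y down.
The second is an adverse supply shock: SRAS shifts left, which by itself pushes P up and Y down.
The two shocks push P in opposite directions, so the effect on P is ambiguous. Both shocks push Y down, so Y falls.

Price level: ambiguous; output: falls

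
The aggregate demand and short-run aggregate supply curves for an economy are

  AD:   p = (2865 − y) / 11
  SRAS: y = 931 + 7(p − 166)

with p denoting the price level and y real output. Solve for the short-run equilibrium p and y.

p = 172, y = 973

Write SRAS as y = 931 + 7p − 1162 = 7p − 231.
Rearrange AD to y = 2865 − 11p.
Set AD = SRAS: 2865 − 11p = 7p − 231, so 3096 = 18p and p = 172.
Then y = 2865 − 11·172 = 973.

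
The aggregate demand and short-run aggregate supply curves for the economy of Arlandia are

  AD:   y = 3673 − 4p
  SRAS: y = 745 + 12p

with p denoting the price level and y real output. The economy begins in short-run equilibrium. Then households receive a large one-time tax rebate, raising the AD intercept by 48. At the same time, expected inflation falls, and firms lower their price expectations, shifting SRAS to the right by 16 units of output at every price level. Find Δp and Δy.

After both shocks: AD is y = 3721 − 4p and SRAS is y = 761 + 12p.
Setting them equal: 2960 = 16p, so p = 185.
y = 3721 − 4·185 = 2981.
Initially p = 183, y = 2941, so Δp = +2 and Δy = +40.

Δp = +2, Δy = +40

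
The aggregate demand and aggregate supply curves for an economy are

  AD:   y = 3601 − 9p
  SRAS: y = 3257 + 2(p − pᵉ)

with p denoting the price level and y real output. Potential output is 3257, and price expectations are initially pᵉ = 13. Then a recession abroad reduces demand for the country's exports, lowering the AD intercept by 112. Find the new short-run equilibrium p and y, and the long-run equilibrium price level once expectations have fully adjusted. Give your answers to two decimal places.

Short run: p = 23.45, y = 3277.91. Long run: p = 25.78.

AD shifts left: new AD is y = 3489 − 9p. With pᵉ = 13, SRAS is y = 3231 + 2p.
Short run: 3489 − 9p = 3231 + 2p gives 258 = 11p, so p = 23.45 and y = 3489 − 9p = 3277.91.
y = 3277.91 is above potential 3257; expectations adjust and SRAS shifts left until y = 3257.
Long run: on the new AD curve, 3257 = 3489 − 9p gives p = 25.78.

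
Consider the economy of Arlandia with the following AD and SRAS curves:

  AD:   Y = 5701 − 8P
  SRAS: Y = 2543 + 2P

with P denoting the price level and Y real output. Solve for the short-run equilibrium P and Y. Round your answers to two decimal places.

P = 315.80, Y = 3174.60

Set AD = SRAS: 5701 − 8P = 2543 + 2P, so 3158 = 10P and P = 315.80.
Substituting into AD, Y = 5701 − 8P = 3174.60.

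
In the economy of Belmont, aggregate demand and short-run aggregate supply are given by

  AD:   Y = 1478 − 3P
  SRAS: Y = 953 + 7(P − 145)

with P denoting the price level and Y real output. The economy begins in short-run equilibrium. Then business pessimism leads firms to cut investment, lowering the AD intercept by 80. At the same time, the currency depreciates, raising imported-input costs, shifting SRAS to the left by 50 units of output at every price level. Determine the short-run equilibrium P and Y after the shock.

After both shocks: AD is Y = 1398 − 3P and SRAS is Y = 7P − 112.
Setting them equal: 1510 = 10P, so P = 151.
Y = 1398 − 3·151 = 945.

P = 151, Y = 945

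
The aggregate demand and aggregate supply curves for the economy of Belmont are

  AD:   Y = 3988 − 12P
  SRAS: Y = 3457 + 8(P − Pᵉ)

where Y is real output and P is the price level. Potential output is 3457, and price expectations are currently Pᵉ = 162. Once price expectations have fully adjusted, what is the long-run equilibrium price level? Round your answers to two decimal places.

Short run: with Pᵉ = 162, SRAS is Y = 2161 + 8P. Setting AD = SRAS gives 1827 = 20P, so P = 91.35 and Y = 3988 − 12P = 2891.80.
Output 2891.80 is below potential 3457, so over time expected prices fall and SRAS shifts right until Y returns to 3457.
Long run: Y = 3457 on the AD curve gives 3457 = 3988 − 12P, so P = 44.25.

Long-run P = 44.25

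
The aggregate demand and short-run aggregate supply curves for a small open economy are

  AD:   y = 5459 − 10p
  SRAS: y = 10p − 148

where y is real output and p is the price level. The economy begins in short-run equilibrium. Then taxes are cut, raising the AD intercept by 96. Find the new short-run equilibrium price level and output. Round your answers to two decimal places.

This is a positive demand shock: AD shifts right.
New AD: y = 5555 − 10p.
Set AD = SRAS: 5555 − 10p = 10p − 148, so 5703 = 20p and p = 285.15.
Substituting into AD, y = 2703.50.

p = 285.15, y = 2703.50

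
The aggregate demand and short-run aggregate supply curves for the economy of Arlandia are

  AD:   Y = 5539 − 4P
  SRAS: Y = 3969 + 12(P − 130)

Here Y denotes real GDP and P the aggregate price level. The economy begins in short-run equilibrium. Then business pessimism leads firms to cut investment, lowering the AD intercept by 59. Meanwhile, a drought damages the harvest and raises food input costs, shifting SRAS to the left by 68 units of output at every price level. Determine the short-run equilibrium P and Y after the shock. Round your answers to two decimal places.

P = 196.19, Y = 4695.25

After both shocks: AD is Y = 5480 − 4P and SRAS is Y = 2341 + 12P.
Setting them equal: 3139 = 16P, so P = 196.19.
Substituting into AD, Y = 4695.25.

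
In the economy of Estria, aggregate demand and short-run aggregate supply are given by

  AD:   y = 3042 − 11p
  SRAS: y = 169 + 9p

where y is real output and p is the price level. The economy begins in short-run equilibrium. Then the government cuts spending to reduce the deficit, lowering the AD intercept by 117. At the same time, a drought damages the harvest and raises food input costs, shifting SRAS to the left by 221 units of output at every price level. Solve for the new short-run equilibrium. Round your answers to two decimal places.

After both shocks: AD is y = 2925 − 11p and SRAS is y = 9p − 52.
Setting them equal: 2977 = 20p, so p = 148.85.
Substituting into AD, y = 1287.65.

p = 148.85, y = 1287.65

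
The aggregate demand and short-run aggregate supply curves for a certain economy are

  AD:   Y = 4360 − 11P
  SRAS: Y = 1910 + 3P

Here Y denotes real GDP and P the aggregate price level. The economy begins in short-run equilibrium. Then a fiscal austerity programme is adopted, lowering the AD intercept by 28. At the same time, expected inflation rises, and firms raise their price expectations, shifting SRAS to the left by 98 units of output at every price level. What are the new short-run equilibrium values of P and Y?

After both shocks: AD is Y = 4332 − 11P and SRAS is Y = 1812 + 3P.
Setting them equal: 2520 = 14P, so P = 180.
Y = 4332 − 11·180 = 2352.

P = 180, Y = 2352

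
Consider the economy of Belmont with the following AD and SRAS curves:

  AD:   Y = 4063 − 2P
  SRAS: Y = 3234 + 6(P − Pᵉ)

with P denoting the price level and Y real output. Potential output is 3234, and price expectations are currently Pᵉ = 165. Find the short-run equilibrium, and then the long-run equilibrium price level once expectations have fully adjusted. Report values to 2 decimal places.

Short run: P = 227.38, Y = 3608.25. Long run: P = 414.50.

Short run: with Pᵉ = 165, SRAS is Y = 2244 + 6P. Setting AD = SRAS gives 1819 = 8P, so P = 227.38 and Y = 4063 − 2P = 3608.25.
Output 3608.25 is above potential 3234, so over time expected prices rise and SRAS shifts left until Y returns to 3234.
Long run: Y = 3234 on the AD curve gives 3234 = 4063 − 2P, so P = 414.50.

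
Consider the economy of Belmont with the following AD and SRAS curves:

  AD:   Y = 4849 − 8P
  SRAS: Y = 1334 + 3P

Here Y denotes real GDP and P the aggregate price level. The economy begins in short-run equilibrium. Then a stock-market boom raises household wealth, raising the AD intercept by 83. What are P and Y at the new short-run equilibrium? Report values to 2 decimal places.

This is a positive demand shock: AD shifts right.
New AD: Y = 4932 − 8P.
Set AD = SRAS: 4932 − 8P = 1334 + 3P, so 3598 = 11P and P = 327.09.
Substituting into AD, Y = 2315.27.

P = 327.09, Y = 2315.27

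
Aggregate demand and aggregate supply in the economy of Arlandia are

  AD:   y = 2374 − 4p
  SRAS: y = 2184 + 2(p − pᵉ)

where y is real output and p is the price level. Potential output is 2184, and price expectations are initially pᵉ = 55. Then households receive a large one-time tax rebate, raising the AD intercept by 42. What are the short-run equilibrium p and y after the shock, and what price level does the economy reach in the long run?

AD shifts right: new AD is y = 2416 − 4p. With pᵉ = 55, SRAS is y = 2074 + 2p.
Short run: 2416 − 4p = 2074 + 2p gives 342 = 6p, so p = 57 and y = 2416 − 4·57 = 2188.
y = 2188 is above potential 2184; expectations adjust and SRAS shifts left until y = 2184.
Long run: on the new AD curve, 2184 = 2416 − 4p gives p = 58.

Short run: p = 57, y = 2188. Long run: p = 58.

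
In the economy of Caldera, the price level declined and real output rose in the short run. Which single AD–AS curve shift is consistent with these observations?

SRAS shifted right

P fell and Y rose. An AD shift moves P and Y in the same direction; an SRAS shift moves them in opposite directions.
Here P and Y moved in opposite directions, so the SRAS curve shifted.
Since Y rose, SRAS shifted right.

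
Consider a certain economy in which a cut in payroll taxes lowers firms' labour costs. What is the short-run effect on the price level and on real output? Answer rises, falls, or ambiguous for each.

Price level: falls; output: rises

This is a favourable supply shock: SRAS shifts right.
Moving along the downward-sloping AD curve, P falls and Y rises.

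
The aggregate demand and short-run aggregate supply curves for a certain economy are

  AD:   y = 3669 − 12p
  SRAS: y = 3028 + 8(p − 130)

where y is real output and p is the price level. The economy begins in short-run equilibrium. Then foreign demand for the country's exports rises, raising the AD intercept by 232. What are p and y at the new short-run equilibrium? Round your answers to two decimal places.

This is a positive demand shock: AD shifts right.
New AD: y = 3901 − 12p.
SRAS can be written y = 1988 + 8p.
Set AD = SRAS: 3901 − 12p = 1988 + 8p, so 1913 = 20p and p = 95.65.
Substituting into AD, y = 2753.20.

p = 95.65, y = 2753.20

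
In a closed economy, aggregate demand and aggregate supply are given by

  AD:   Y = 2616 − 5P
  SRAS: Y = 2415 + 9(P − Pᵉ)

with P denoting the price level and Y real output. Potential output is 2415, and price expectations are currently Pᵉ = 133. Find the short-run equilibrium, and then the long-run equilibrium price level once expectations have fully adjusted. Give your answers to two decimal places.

Short run: with Pᵉ = 133, SRAS is Y = 1218 + 9P. Setting AD = SRAS gives 1398 = 14P, so P = 99.86 and Y = 2616 − 5P = 2116.71.
Output 2116.71 is below potential 2415, so over time expected prices fall and SRAS shifts right until Y returns to 2415.
Long run: Y = 2415 on the AD curve gives 2415 = 2616 − 5P, so P = 40.20.

Short run: P = 99.86, Y = 2116.71. Long run: P = 40.20.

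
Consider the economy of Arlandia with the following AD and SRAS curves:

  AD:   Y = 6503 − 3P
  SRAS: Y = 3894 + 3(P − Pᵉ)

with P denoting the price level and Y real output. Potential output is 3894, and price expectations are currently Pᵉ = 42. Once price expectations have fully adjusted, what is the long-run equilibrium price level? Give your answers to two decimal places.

Short run: with Pᵉ = 42, SRAS is Y = 3768 + 3P. Setting AD = SRAS gives 2735 = 6P, so P = 455.83 and Y = 6503 − 3P = 5135.50.
Output 5135.50 is above potential 3894, so over time expected prices rise and SRAS shifts left until Y returns to 3894.
Long run: Y = 3894 on the AD curve gives 3894 = 6503 − 3P, so P = 869.67.

Long-run P = 869.67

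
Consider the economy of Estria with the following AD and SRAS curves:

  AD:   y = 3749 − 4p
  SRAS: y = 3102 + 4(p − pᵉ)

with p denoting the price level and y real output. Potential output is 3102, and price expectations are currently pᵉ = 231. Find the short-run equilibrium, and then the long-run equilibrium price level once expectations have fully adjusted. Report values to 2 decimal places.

Short run: with pᵉ = 231, SRAS is y = 2178 + 4p. Setting AD = SRAS gives 1571 = 8p, so p = 196.38 and y = 3749 − 4p = 2963.50.
Output 2963.50 is below potential 3102, so over time expected prices fall and SRAS shifts right until y returns to 3102.
Long run: y = 3102 on the AD curve gives 3102 = 3749 − 4p, so p = 161.75.

Short run: p = 196.38, y = 2963.50. Long run: p = 161.75.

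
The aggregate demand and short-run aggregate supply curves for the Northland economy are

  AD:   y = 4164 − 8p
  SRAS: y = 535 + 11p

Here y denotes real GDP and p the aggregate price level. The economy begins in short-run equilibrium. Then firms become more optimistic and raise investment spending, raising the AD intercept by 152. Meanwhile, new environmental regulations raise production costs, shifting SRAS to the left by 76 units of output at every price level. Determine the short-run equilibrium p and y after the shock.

After both shocks: AD is y = 4316 − 8p and SRAS is y = 459 + 11p.
Setting them equal: 3857 = 19p, so p = 203.
y = 4316 − 8·203 = 2692.

p = 203, y = 2692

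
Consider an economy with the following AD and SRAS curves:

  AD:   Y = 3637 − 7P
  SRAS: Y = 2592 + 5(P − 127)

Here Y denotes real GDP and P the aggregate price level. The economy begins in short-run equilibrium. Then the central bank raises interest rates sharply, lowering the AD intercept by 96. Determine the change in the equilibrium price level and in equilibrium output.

ΔP = -8, ΔY = -40

This is a negative demand shock: AD shifts left.
New AD: Y = 3541 − 7P.
SRAS can be written Y = 1957 + 5P.
Set AD = SRAS: 3541 − 7P = 1957 + 5P, so 1584 = 12P and P = 132.
Y = 3541 − 7·132 = 2617.
Initially P = 140, Y = 2657, so ΔP = -8 and ΔY = -40.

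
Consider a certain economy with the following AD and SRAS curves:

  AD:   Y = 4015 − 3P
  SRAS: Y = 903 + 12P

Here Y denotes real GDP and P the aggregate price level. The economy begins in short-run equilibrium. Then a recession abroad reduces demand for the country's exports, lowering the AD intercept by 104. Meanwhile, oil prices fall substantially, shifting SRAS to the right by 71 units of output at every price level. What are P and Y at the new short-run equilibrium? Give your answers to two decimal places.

After both shocks: AD is Y = 3911 − 3P and SRAS is Y = 974 + 12P.
Setting them equal: 2937 = 15P, so P = 195.80.
Substituting into AD, Y = 3323.60.

P = 195.80, Y = 3323.60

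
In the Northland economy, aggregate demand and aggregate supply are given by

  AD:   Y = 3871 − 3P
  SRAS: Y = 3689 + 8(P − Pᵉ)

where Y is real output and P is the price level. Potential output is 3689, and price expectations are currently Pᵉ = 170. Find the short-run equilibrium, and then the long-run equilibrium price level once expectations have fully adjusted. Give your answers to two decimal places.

Short run: P = 140.18, Y = 3450.45. Long run: P = 60.67.

Short run: with Pᵉ = 170, SRAS is Y = 2329 + 8P. Setting AD = SRAS gives 1542 = 11P, so P = 140.18 and Y = 3871 − 3P = 3450.45.
Output 3450.45 is below potential 3689, so over time expected prices fall and SRAS shifts right until Y returns to 3689.
Long run: Y = 3689 on the AD curve gives 3689 = 3871 − 3P, so P = 60.67.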